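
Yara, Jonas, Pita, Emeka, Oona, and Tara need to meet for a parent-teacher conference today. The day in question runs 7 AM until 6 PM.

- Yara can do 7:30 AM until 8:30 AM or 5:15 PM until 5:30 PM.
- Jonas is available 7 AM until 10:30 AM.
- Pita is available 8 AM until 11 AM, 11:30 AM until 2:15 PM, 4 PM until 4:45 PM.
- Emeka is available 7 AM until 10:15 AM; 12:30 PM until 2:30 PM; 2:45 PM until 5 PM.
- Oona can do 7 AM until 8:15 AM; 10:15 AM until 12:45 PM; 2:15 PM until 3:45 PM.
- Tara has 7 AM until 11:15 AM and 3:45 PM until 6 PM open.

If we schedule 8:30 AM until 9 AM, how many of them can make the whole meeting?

4

Jonas, Pita, Emeka, and Tara can make the full 08:30-09:00 slot — that's 4.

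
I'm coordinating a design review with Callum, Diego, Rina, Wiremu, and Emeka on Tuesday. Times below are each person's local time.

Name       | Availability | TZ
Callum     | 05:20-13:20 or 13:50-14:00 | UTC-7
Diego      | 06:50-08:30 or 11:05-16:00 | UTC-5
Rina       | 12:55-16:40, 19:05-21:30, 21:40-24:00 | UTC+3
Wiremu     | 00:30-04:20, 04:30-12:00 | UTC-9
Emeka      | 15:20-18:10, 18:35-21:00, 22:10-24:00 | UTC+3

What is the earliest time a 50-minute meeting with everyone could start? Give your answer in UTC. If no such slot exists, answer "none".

12:20

Callum in UTC: 12:20-20:20, 20:50-21:00 (add 7h to convert from UTC-7).
Diego in UTC: 11:50-13:30, 16:05-21:00 (add 5h to convert from UTC-5).
Rina in UTC: 09:55-13:40, 16:05-18:30, 18:40-21:00 (subtract 3h to convert from UTC+3).
Wiremu in UTC: 09:30-13:20, 13:30-21:00 (add 9h to convert from UTC-9).
Emeka in UTC: 12:20-15:10, 15:35-18:00, 19:10-21:00 (subtract 3h to convert from UTC+3).
Callum ∩ Diego: 12:20-13:30, 16:05-20:20, 20:50-21:00.
Callum ∩ Diego ∩ Rina: 12:20-13:30, 16:05-18:30, 18:40-20:20, 20:50-21:00.
Callum ∩ Diego ∩ Rina ∩ Wiremu: 12:20-13:20, 16:05-18:30, 18:40-20:20, 20:50-21:00.
Callum ∩ Diego ∩ Rina ∩ Wiremu ∩ Emeka: 12:20-13:20, 16:05-18:00, 19:10-20:20, 20:50-21:00.
So the common availability across everyone is 12:20-13:20, 16:05-18:00, 19:10-20:20, 20:50-21:00.
The first common window of at least 50 minutes is 12:20-13:20, so the earliest start is 12:20.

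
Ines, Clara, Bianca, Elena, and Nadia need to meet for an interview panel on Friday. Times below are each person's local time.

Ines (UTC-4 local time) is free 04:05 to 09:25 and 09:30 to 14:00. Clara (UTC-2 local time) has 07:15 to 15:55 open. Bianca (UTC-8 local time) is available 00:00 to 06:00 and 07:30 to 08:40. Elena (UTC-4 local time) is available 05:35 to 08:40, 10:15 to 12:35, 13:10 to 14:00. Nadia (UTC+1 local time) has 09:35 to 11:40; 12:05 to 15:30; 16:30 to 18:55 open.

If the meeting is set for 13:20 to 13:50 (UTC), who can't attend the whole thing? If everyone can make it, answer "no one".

Elena, Ines

Ines in UTC: 08:05-13:25, 13:30-18:00 (add 4h to convert from UTC-4).
Clara in UTC: 09:15-17:55 (add 2h to convert from UTC-2).
Bianca in UTC: 08:00-14:00, 15:30-16:40 (add 8h to convert from UTC-8).
Elena in UTC: 09:35-12:40, 14:15-16:35, 17:10-18:00 (add 4h to convert from UTC-4).
Nadia in UTC: 08:35-10:40, 11:05-14:30, 15:30-17:55 (subtract 1h to convert from UTC+1).
Ines: not fully free for 13:20-13:50. Clara: free for 13:20-13:50. Bianca: free for 13:20-13:50. Elena: not fully free for 13:20-13:50. Nadia: free for 13:20-13:50.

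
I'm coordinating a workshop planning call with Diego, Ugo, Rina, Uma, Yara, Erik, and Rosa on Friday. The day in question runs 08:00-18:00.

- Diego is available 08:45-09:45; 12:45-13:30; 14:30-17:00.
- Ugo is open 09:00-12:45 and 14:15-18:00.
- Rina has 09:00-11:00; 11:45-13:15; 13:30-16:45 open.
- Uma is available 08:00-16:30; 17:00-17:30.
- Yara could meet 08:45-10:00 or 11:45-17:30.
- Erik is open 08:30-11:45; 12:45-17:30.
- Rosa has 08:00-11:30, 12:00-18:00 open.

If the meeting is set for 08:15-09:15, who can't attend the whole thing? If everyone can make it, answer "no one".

Diego, Erik, Rina, Ugo, Yara

Diego: not fully free for 08:15-09:15. Ugo: not fully free for 08:15-09:15. Rina: not fully free for 08:15-09:15. Uma: free for 08:15-09:15. Yara: not fully free for 08:15-09:15. Erik: not fully free for 08:15-09:15. Rosa: free for 08:15-09:15.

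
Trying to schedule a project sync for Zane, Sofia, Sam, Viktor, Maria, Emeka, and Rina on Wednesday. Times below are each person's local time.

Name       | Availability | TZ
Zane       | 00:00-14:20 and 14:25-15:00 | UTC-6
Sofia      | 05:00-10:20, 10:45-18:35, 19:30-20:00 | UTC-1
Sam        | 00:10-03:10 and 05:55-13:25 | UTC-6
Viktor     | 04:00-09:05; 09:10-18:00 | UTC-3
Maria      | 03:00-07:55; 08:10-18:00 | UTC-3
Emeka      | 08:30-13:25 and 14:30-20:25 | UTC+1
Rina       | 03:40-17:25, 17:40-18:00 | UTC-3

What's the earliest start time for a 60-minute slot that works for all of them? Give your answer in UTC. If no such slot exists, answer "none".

Zane in UTC: 06:00-20:20, 20:25-21:00 (add 6h to convert from UTC-6).
Sofia in UTC: 06:00-11:20, 11:45-19:35, 20:30-21:00 (add 1h to convert from UTC-1).
Sam in UTC: 06:10-09:10, 11:55-19:25 (add 6h to convert from UTC-6).
Viktor in UTC: 07:00-12:05, 12:10-21:00 (add 3h to convert from UTC-3).
Maria in UTC: 06:00-10:55, 11:10-21:00 (add 3h to convert from UTC-3).
Emeka in UTC: 07:30-12:25, 13:30-19:25 (subtract 1h to convert from UTC+1).
Rina in UTC: 06:40-20:25, 20:40-21:00 (add 3h to convert from UTC-3).
Zane ∩ Sofia: 06:00-11:20, 11:45-19:35, 20:30-21:00.
Zane ∩ Sofia ∩ Sam: 06:10-09:10, 11:55-19:25.
Zane ∩ Sofia ∩ Sam ∩ Viktor: 07:00-09:10, 11:55-12:05, 12:10-19:25.
Zane ∩ Sofia ∩ Sam ∩ Viktor ∩ Maria: 07:00-09:10, 11:55-12:05, 12:10-19:25.
Zane ∩ Sofia ∩ Sam ∩ Viktor ∩ Maria ∩ Emeka: 07:30-09:10, 11:55-12:05, 12:10-12:25, 13:30-19:25.
Zane ∩ Sofia ∩ Sam ∩ Viktor ∩ Maria ∩ Emeka ∩ Rina: 07:30-09:10, 11:55-12:05, 12:10-12:25, 13:30-19:25.
The first common window of at least 60 minutes is 07:30-09:10, so the earliest start is 07:30.

07:30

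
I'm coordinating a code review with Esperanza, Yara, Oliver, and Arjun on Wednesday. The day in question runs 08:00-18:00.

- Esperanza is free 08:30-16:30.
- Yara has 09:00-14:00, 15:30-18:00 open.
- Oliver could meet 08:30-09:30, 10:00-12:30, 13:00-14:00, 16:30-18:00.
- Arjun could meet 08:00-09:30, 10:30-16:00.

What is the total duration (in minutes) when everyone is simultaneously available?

Esperanza ∩ Yara: 09:00-14:00, 15:30-16:30.
Esperanza ∩ Yara ∩ Oliver: 09:00-09:30, 10:00-12:30, 13:00-14:00.
Esperanza ∩ Yara ∩ Oliver ∩ Arjun: 09:00-09:30, 10:30-12:30, 13:00-14:00.
So the common availability across everyone is 09:00-09:30, 10:30-12:30, 13:00-14:00.
Summing the common windows: 30 + 120 + 60 = 210 minutes.

210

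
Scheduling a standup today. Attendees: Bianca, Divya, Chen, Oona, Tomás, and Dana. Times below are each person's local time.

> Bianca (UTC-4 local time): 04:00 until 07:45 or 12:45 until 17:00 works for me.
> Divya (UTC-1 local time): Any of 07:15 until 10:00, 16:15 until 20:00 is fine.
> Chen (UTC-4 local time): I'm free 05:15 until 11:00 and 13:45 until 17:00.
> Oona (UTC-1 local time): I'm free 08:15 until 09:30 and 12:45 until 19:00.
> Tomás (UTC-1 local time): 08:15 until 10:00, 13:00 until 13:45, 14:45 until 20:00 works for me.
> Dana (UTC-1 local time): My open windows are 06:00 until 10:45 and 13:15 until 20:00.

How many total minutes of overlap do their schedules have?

210

Bianca in UTC: 08:00-11:45, 16:45-21:00 (add 4h to convert from UTC-4).
Divya in UTC: 08:15-11:00, 17:15-21:00 (add 1h to convert from UTC-1).
Chen in UTC: 09:15-15:00, 17:45-21:00 (add 4h to convert from UTC-4).
Oona in UTC: 09:15-10:30, 13:45-20:00 (add 1h to convert from UTC-1).
Tomás in UTC: 09:15-11:00, 14:00-14:45, 15:45-21:00 (add 1h to convert from UTC-1).
Dana in UTC: 07:00-11:45, 14:15-21:00 (add 1h to convert from UTC-1).
Bianca ∩ Divya: 08:15-11:00, 17:15-21:00.
Bianca ∩ Divya ∩ Chen: 09:15-11:00, 17:45-21:00.
Bianca ∩ Divya ∩ Chen ∩ Oona: 09:15-10:30, 17:45-20:00.
Bianca ∩ Divya ∩ Chen ∩ Oona ∩ Tomás: 09:15-10:30, 17:45-20:00.
Bianca ∩ Divya ∩ Chen ∩ Oona ∩ Tomás ∩ Dana: 09:15-10:30, 17:45-20:00.
Summing the common windows: 75 + 135 = 210 minutes.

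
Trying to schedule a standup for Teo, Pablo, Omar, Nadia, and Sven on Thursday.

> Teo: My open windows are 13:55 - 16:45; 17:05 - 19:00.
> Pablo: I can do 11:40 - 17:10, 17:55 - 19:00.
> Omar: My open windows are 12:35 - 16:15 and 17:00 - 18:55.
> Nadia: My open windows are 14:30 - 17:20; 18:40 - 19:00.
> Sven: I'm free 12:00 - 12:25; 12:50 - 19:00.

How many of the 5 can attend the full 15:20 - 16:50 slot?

3

Pablo, Nadia, and Sven can make the full 15:20-16:50 slot — that's 3.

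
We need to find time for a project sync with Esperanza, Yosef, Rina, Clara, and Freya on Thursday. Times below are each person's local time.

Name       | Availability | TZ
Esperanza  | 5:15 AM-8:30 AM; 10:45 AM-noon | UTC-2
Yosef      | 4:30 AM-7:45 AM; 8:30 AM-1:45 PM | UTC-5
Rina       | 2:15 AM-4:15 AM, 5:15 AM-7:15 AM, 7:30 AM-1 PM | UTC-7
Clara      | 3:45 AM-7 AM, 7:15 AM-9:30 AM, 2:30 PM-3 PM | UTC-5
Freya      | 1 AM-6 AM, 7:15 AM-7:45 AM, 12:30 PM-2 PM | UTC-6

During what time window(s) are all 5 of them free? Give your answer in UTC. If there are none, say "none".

09:30-10:30, 13:30-13:45

Esperanza in UTC: 07:15-10:30, 12:45-14:00 (add 2h to convert from UTC-2).
Yosef in UTC: 09:30-12:45, 13:30-18:45 (add 5h to convert from UTC-5).
Rina in UTC: 09:15-11:15, 12:15-14:15, 14:30-20:00 (add 7h to convert from UTC-7).
Clara in UTC: 08:45-12:00, 12:15-14:30, 19:30-20:00 (add 5h to convert from UTC-5).
Freya in UTC: 07:00-12:00, 13:15-13:45, 18:30-20:00 (add 6h to convert from UTC-6).
Esperanza ∩ Yosef: 09:30-10:30, 13:30-14:00.
Esperanza ∩ Yosef ∩ Rina: 09:30-10:30, 13:30-14:00.
Esperanza ∩ Yosef ∩ Rina ∩ Clara: 09:30-10:30, 13:30-14:00.
Esperanza ∩ Yosef ∩ Rina ∩ Clara ∩ Freya: 09:30-10:30, 13:30-13:45.
So the common availability across everyone is 09:30-10:30, 13:30-13:45.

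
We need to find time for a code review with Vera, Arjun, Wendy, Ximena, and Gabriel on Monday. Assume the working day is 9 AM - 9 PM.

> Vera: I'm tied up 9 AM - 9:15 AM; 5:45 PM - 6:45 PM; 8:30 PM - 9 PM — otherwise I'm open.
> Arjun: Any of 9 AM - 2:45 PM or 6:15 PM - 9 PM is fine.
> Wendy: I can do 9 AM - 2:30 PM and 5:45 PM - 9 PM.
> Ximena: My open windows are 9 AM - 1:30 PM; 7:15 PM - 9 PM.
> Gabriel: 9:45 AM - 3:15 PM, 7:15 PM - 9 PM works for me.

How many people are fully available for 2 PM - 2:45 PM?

Vera free: 09:15-17:45, 18:45-20:30 (invert busy blocks within the working day).
Arjun free: 09:00-14:45, 18:15-21:00.
Wendy free: 09:00-14:30, 17:45-21:00.
Ximena free: 09:00-13:30, 19:15-21:00.
Gabriel free: 09:45-15:15, 19:15-21:00.
Vera, Arjun, and Gabriel can make the full 14:00-14:45 slot — that's 3.

3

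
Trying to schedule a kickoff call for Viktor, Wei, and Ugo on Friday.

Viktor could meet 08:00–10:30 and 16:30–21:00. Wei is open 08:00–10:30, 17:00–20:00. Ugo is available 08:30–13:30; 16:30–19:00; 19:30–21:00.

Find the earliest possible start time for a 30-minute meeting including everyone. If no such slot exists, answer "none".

Viktor ∩ Wei: 08:00-10:30, 17:00-20:00.
Viktor ∩ Wei ∩ Ugo: 08:30-10:30, 17:00-19:00, 19:30-20:00.
The first common window of at least 30 minutes is 08:30-10:30, so the earliest start is 08:30.

08:30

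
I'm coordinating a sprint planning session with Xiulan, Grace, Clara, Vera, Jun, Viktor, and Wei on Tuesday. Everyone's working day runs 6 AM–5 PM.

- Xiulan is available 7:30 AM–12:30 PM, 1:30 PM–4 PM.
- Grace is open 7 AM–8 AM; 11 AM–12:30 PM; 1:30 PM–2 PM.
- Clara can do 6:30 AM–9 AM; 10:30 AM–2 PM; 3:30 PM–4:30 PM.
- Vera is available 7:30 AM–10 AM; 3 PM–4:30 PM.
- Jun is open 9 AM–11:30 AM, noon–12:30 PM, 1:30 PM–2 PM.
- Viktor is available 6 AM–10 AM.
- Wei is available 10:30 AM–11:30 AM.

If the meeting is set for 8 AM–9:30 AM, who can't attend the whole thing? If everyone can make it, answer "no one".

Clara, Grace, Jun, Wei

Xiulan: free for 08:00-09:30. Grace: not fully free for 08:00-09:30. Clara: not fully free for 08:00-09:30. Vera: free for 08:00-09:30. Jun: not fully free for 08:00-09:30. Viktor: free for 08:00-09:30. Wei: not fully free for 08:00-09:30.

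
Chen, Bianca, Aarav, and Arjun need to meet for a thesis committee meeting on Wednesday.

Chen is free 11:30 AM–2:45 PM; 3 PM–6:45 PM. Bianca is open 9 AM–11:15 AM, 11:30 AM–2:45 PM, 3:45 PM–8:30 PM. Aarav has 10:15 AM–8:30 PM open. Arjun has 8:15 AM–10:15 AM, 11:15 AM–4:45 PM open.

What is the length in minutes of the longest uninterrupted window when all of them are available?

Chen ∩ Bianca: 11:30-14:45, 15:45-18:45.
Chen ∩ Bianca ∩ Aarav: 11:30-14:45, 15:45-18:45.
Chen ∩ Bianca ∩ Aarav ∩ Arjun: 11:30-14:45, 15:45-16:45.
So the common availability across everyone is 11:30-14:45, 15:45-16:45.
The longest is 11:30-14:45 at 195 minutes.

195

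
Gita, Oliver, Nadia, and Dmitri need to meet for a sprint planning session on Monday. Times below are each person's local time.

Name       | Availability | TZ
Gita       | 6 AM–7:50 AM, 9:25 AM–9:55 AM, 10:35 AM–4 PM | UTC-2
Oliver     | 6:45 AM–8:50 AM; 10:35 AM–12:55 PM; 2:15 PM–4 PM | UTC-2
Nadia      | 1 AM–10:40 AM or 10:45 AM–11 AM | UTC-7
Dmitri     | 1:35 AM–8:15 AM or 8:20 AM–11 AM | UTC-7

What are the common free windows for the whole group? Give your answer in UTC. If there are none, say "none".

Gita in UTC: 08:00-09:50, 11:25-11:55, 12:35-18:00 (add 2h to convert from UTC-2).
Oliver in UTC: 08:45-10:50, 12:35-14:55, 16:15-18:00 (add 2h to convert from UTC-2).
Nadia in UTC: 08:00-17:40, 17:45-18:00 (add 7h to convert from UTC-7).
Dmitri in UTC: 08:35-15:15, 15:20-18:00 (add 7h to convert from UTC-7).
Gita ∩ Oliver: 08:45-09:50, 12:35-14:55, 16:15-18:00.
Gita ∩ Oliver ∩ Nadia: 08:45-09:50, 12:35-14:55, 16:15-17:40, 17:45-18:00.
Gita ∩ Oliver ∩ Nadia ∩ Dmitri: 08:45-09:50, 12:35-14:55, 16:15-17:40, 17:45-18:00.

08:45-09:50, 12:35-14:55, 16:15-17:40, 17:45-18:00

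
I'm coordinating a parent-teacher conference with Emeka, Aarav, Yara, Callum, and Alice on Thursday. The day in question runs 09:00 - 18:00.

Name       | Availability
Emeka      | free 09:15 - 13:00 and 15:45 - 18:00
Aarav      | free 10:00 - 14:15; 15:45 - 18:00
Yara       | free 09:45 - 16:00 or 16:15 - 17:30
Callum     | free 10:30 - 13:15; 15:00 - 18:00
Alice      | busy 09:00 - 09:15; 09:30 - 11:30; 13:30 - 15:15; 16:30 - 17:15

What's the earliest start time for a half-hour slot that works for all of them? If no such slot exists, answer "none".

Emeka free: 09:15-13:00, 15:45-18:00.
Aarav free: 10:00-14:15, 15:45-18:00.
Yara free: 09:45-16:00, 16:15-17:30.
Callum free: 10:30-13:15, 15:00-18:00.
Alice free: 09:15-09:30, 11:30-13:30, 15:15-16:30, 17:15-18:00 (invert busy blocks within the working day).
Emeka ∩ Aarav: 10:00-13:00, 15:45-18:00.
Emeka ∩ Aarav ∩ Yara: 10:00-13:00, 15:45-16:00, 16:15-17:30.
Emeka ∩ Aarav ∩ Yara ∩ Callum: 10:30-13:00, 15:45-16:00, 16:15-17:30.
Emeka ∩ Aarav ∩ Yara ∩ Callum ∩ Alice: 11:30-13:00, 15:45-16:00, 16:15-16:30, 17:15-17:30.
The first common window of at least 30 minutes is 11:30-13:00, so the earliest start is 11:30.

11:30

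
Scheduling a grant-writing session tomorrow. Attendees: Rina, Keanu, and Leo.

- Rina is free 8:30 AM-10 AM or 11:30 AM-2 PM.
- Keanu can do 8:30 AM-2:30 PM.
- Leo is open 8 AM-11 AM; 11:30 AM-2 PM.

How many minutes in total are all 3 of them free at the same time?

240

Rina ∩ Keanu: 08:30-10:00, 11:30-14:00.
Rina ∩ Keanu ∩ Leo: 08:30-10:00, 11:30-14:00.
Summing the common windows: 90 + 150 = 240 minutes.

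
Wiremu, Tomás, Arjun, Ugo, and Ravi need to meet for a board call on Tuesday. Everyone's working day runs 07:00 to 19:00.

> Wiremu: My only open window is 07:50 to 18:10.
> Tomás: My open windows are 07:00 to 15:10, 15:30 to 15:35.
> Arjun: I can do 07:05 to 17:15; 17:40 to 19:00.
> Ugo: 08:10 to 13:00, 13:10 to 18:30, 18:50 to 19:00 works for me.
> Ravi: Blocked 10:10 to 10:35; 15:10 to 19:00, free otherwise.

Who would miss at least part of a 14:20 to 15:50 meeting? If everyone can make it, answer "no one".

Wiremu free: 07:50-18:10.
Tomás free: 07:00-15:10, 15:30-15:35.
Arjun free: 07:05-17:15, 17:40-19:00.
Ugo free: 08:10-13:00, 13:10-18:30, 18:50-19:00.
Ravi free: 07:00-10:10, 10:35-15:10 (invert busy blocks within the working day).
Wiremu: free for 14:20-15:50. Tomás: not fully free for 14:20-15:50. Arjun: free for 14:20-15:50. Ugo: free for 14:20-15:50. Ravi: not fully free for 14:20-15:50.

Ravi, Tomás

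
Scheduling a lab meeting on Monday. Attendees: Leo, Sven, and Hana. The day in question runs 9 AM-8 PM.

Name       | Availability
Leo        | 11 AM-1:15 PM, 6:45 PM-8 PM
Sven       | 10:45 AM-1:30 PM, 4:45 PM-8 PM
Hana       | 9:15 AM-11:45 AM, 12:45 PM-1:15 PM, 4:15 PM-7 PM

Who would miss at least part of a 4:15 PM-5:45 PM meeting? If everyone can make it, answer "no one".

Leo, Sven

Leo: not fully free for 16:15-17:45. Sven: not fully free for 16:15-17:45. Hana: free for 16:15-17:45.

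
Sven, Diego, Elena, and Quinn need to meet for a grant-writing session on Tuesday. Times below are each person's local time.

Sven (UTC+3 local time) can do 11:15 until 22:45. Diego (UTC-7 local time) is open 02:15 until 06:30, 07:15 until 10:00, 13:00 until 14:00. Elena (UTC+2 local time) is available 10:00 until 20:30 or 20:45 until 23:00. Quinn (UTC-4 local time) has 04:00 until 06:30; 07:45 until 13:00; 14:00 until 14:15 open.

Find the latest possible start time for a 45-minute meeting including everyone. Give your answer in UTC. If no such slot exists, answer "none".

Sven in UTC: 08:15-19:45 (subtract 3h to convert from UTC+3).
Diego in UTC: 09:15-13:30, 14:15-17:00, 20:00-21:00 (add 7h to convert from UTC-7).
Elena in UTC: 08:00-18:30, 18:45-21:00 (subtract 2h to convert from UTC+2).
Quinn in UTC: 08:00-10:30, 11:45-17:00, 18:00-18:15 (add 4h to convert from UTC-4).
Sven ∩ Diego: 09:15-13:30, 14:15-17:00.
Sven ∩ Diego ∩ Elena: 09:15-13:30, 14:15-17:00.
Sven ∩ Diego ∩ Elena ∩ Quinn: 09:15-10:30, 11:45-13:30, 14:15-17:00.
The last common window of at least 45 minutes is 14:15-17:00; a 45-minute meeting can start as late as 16:15 and still end by 17:00.

16:15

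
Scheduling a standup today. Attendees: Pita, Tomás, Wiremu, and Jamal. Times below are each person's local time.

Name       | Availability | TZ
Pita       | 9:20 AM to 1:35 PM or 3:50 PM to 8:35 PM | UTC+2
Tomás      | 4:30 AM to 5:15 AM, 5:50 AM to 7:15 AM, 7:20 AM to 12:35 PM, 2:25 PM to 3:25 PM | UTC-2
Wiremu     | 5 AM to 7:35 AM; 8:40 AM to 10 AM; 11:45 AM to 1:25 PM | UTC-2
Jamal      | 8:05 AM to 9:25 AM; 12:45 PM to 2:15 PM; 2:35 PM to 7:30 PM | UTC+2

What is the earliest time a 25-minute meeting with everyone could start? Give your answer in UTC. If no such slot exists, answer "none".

Pita in UTC: 07:20-11:35, 13:50-18:35 (subtract 2h to convert from UTC+2).
Tomás in UTC: 06:30-07:15, 07:50-09:15, 09:20-14:35, 16:25-17:25 (add 2h to convert from UTC-2).
Wiremu in UTC: 07:00-09:35, 10:40-12:00, 13:45-15:25 (add 2h to convert from UTC-2).
Jamal in UTC: 06:05-07:25, 10:45-12:15, 12:35-17:30 (subtract 2h to convert from UTC+2).
Pita ∩ Tomás: 07:50-09:15, 09:20-11:35, 13:50-14:35, 16:25-17:25.
Pita ∩ Tomás ∩ Wiremu: 07:50-09:15, 09:20-09:35, 10:40-11:35, 13:50-14:35.
Pita ∩ Tomás ∩ Wiremu ∩ Jamal: 10:45-11:35, 13:50-14:35.
The first common window of at least 25 minutes is 10:45-11:35, so the earliest start is 10:45.

10:45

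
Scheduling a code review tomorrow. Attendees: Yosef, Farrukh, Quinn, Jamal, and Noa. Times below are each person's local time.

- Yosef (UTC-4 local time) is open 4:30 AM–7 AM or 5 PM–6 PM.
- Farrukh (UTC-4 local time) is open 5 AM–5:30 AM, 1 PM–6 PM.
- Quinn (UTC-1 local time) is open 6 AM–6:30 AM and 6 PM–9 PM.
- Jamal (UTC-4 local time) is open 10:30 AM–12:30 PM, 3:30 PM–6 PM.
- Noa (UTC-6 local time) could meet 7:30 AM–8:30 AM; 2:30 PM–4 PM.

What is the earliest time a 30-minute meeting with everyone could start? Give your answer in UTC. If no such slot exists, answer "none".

21:00

Yosef in UTC: 08:30-11:00, 21:00-22:00 (add 4h to convert from UTC-4).
Farrukh in UTC: 09:00-09:30, 17:00-22:00 (add 4h to convert from UTC-4).
Quinn in UTC: 07:00-07:30, 19:00-22:00 (add 1h to convert from UTC-1).
Jamal in UTC: 14:30-16:30, 19:30-22:00 (add 4h to convert from UTC-4).
Noa in UTC: 13:30-14:30, 20:30-22:00 (add 6h to convert from UTC-6).
Yosef ∩ Farrukh: 09:00-09:30, 21:00-22:00.
Yosef ∩ Farrukh ∩ Quinn: 21:00-22:00.
Yosef ∩ Farrukh ∩ Quinn ∩ Jamal: 21:00-22:00.
Yosef ∩ Farrukh ∩ Quinn ∩ Jamal ∩ Noa: 21:00-22:00.
Those are the intersection windows.
The first common window of at least 30 minutes is 21:00-22:00, so the earliest start is 21:00.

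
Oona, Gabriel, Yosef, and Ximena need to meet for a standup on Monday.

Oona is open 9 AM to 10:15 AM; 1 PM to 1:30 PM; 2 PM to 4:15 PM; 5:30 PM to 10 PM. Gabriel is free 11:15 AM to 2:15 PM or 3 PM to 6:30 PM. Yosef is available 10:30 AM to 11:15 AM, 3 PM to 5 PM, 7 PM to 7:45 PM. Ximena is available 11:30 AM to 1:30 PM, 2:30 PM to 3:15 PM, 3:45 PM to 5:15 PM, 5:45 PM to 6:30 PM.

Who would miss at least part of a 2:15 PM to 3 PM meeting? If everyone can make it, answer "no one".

Oona: free for 14:15-15:00. Gabriel: not fully free for 14:15-15:00. Yosef: not fully free for 14:15-15:00. Ximena: not fully free for 14:15-15:00.

Gabriel, Ximena, Yosef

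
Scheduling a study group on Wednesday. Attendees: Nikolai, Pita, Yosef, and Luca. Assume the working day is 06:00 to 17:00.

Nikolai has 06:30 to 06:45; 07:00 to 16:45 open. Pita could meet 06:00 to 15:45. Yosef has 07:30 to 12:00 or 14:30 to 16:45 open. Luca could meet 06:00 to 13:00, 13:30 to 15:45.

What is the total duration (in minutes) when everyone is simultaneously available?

345

Nikolai ∩ Pita: 06:30-06:45, 07:00-15:45.
Nikolai ∩ Pita ∩ Yosef: 07:30-12:00, 14:30-15:45.
Nikolai ∩ Pita ∩ Yosef ∩ Luca: 07:30-12:00, 14:30-15:45.
Those are the intersection windows.
Summing the common windows: 270 + 75 = 345 minutes.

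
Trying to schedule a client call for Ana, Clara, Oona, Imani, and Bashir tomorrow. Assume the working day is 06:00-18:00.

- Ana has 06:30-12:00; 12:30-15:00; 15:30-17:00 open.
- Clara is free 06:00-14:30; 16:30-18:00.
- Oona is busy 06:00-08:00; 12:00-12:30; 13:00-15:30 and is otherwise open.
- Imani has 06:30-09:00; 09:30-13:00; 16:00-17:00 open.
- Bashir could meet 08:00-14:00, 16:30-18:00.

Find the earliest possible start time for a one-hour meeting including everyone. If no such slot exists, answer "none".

08:00

Ana free: 06:30-12:00, 12:30-15:00, 15:30-17:00.
Clara free: 06:00-14:30, 16:30-18:00.
Oona free: 08:00-12:00, 12:30-13:00, 15:30-18:00 (invert busy blocks within the working day).
Imani free: 06:30-09:00, 09:30-13:00, 16:00-17:00.
Bashir free: 08:00-14:00, 16:30-18:00.
Ana ∩ Clara: 06:30-12:00, 12:30-14:30, 16:30-17:00.
Ana ∩ Clara ∩ Oona: 08:00-12:00, 12:30-13:00, 16:30-17:00.
Ana ∩ Clara ∩ Oona ∩ Imani: 08:00-09:00, 09:30-12:00, 12:30-13:00, 16:30-17:00.
Ana ∩ Clara ∩ Oona ∩ Imani ∩ Bashir: 08:00-09:00, 09:30-12:00, 12:30-13:00, 16:30-17:00.
The first common window of at least 60 minutes is 08:00-09:00, so the earliest start is 08:00.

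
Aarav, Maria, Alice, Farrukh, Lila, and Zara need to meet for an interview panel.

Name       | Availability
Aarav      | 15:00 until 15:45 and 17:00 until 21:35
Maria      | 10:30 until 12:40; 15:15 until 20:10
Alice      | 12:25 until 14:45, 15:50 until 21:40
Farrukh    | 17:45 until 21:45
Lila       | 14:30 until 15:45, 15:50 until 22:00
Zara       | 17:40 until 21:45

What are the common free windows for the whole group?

Aarav ∩ Maria: 15:15-15:45, 17:00-20:10.
Aarav ∩ Maria ∩ Alice: 17:00-20:10.
Aarav ∩ Maria ∩ Alice ∩ Farrukh: 17:45-20:10.
Aarav ∩ Maria ∩ Alice ∩ Farrukh ∩ Lila: 17:45-20:10.
Aarav ∩ Maria ∩ Alice ∩ Farrukh ∩ Lila ∩ Zara: 17:45-20:10.

17:45-20:10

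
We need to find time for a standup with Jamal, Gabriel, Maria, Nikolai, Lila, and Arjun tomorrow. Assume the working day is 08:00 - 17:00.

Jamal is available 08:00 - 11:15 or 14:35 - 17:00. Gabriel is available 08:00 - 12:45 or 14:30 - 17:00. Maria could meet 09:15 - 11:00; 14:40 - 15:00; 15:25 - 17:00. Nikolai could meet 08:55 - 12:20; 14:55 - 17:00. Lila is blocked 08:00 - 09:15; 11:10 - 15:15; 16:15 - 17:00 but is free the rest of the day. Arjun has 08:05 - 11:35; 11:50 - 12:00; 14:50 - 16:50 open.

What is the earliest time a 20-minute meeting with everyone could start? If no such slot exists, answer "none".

09:15

Jamal free: 08:00-11:15, 14:35-17:00.
Gabriel free: 08:00-12:45, 14:30-17:00.
Maria free: 09:15-11:00, 14:40-15:00, 15:25-17:00.
Nikolai free: 08:55-12:20, 14:55-17:00.
Lila free: 09:15-11:10, 15:15-16:15 (invert busy blocks within the working day).
Arjun free: 08:05-11:35, 11:50-12:00, 14:50-16:50.
Jamal ∩ Gabriel: 08:00-11:15, 14:35-17:00.
Jamal ∩ Gabriel ∩ Maria: 09:15-11:00, 14:40-15:00, 15:25-17:00.
Jamal ∩ Gabriel ∩ Maria ∩ Nikolai: 09:15-11:00, 14:55-15:00, 15:25-17:00.
Jamal ∩ Gabriel ∩ Maria ∩ Nikolai ∩ Lila: 09:15-11:00, 15:25-16:15.
Jamal ∩ Gabriel ∩ Maria ∩ Nikolai ∩ Lila ∩ Arjun: 09:15-11:00, 15:25-16:15.
The first common window of at least 20 minutes is 09:15-11:00, so the earliest start is 09:15.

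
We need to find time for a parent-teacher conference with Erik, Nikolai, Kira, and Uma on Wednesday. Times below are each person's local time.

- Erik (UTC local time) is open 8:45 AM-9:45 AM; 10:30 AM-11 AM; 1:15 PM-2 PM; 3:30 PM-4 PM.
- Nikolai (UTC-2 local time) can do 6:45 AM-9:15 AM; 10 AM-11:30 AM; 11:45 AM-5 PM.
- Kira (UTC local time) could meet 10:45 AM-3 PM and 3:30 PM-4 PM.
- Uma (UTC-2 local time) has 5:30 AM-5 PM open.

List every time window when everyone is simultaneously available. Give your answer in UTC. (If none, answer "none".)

Erik in UTC: 08:45-09:45, 10:30-11:00, 13:15-14:00, 15:30-16:00.
Nikolai in UTC: 08:45-11:15, 12:00-13:30, 13:45-19:00 (add 2h to convert from UTC-2).
Kira in UTC: 10:45-15:00, 15:30-16:00.
Uma in UTC: 07:30-19:00 (add 2h to convert from UTC-2).
Erik ∩ Nikolai: 08:45-09:45, 10:30-11:00, 13:15-13:30, 13:45-14:00, 15:30-16:00.
Erik ∩ Nikolai ∩ Kira: 10:45-11:00, 13:15-13:30, 13:45-14:00, 15:30-16:00.
Erik ∩ Nikolai ∩ Kira ∩ Uma: 10:45-11:00, 13:15-13:30, 13:45-14:00, 15:30-16:00.

10:45-11:00, 13:15-13:30, 13:45-14:00, 15:30-16:00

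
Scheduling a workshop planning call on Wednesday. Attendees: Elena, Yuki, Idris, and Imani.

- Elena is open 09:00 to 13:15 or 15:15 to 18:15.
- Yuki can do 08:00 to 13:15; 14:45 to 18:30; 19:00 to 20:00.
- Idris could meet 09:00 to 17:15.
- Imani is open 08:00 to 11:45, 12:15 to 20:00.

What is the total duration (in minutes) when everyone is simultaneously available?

Elena ∩ Yuki: 09:00-13:15, 15:15-18:15.
Elena ∩ Yuki ∩ Idris: 09:00-13:15, 15:15-17:15.
Elena ∩ Yuki ∩ Idris ∩ Imani: 09:00-11:45, 12:15-13:15, 15:15-17:15.
Those are the intersection windows.
Summing the common windows: 165 + 60 + 120 = 345 minutes.

345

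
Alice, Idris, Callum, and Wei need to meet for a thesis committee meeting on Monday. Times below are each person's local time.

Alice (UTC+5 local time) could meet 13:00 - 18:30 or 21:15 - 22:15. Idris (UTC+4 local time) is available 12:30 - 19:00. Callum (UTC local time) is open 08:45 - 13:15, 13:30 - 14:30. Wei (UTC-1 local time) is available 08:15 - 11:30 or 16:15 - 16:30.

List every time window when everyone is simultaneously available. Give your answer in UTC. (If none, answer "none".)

09:15-12:30

Alice in UTC: 08:00-13:30, 16:15-17:15 (subtract 5h to convert from UTC+5).
Idris in UTC: 08:30-15:00 (subtract 4h to convert from UTC+4).
Callum in UTC: 08:45-13:15, 13:30-14:30.
Wei in UTC: 09:15-12:30, 17:15-17:30 (add 1h to convert from UTC-1).
Alice ∩ Idris: 08:30-13:30.
Alice ∩ Idris ∩ Callum: 08:45-13:15.
Alice ∩ Idris ∩ Callum ∩ Wei: 09:15-12:30.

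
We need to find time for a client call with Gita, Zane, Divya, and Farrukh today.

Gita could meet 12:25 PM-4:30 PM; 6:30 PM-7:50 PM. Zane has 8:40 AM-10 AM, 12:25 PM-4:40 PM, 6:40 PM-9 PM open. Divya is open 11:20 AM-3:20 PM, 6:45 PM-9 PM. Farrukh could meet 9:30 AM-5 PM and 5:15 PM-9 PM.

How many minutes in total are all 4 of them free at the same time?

240

Gita ∩ Zane: 12:25-16:30, 18:40-19:50.
Gita ∩ Zane ∩ Divya: 12:25-15:20, 18:45-19:50.
Gita ∩ Zane ∩ Divya ∩ Farrukh: 12:25-15:20, 18:45-19:50.
Summing the common windows: 175 + 65 = 240 minutes.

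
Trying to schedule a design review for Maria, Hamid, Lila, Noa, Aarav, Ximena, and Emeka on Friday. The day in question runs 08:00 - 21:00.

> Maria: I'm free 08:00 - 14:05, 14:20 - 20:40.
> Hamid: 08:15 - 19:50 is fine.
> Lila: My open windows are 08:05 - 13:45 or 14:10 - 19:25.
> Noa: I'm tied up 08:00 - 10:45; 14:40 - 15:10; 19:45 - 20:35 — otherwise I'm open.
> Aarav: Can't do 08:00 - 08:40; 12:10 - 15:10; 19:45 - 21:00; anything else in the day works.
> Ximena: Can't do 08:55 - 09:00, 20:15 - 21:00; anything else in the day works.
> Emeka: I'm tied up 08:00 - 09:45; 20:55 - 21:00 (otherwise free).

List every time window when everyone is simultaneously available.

10:45-12:10, 15:10-19:25

Maria free: 08:00-14:05, 14:20-20:40.
Hamid free: 08:15-19:50.
Lila free: 08:05-13:45, 14:10-19:25.
Noa free: 10:45-14:40, 15:10-19:45, 20:35-21:00 (invert busy blocks within the working day).
Aarav free: 08:40-12:10, 15:10-19:45 (invert busy blocks within the working day).
Ximena free: 08:00-08:55, 09:00-20:15 (invert busy blocks within the working day).
Emeka free: 09:45-20:55 (invert busy blocks within the working day).
Maria ∩ Hamid: 08:15-14:05, 14:20-19:50.
Maria ∩ Hamid ∩ Lila: 08:15-13:45, 14:20-19:25.
Maria ∩ Hamid ∩ Lila ∩ Noa: 10:45-13:45, 14:20-14:40, 15:10-19:25.
Maria ∩ Hamid ∩ Lila ∩ Noa ∩ Aarav: 10:45-12:10, 15:10-19:25.
Maria ∩ Hamid ∩ Lila ∩ Noa ∩ Aarav ∩ Ximena: 10:45-12:10, 15:10-19:25.
Maria ∩ Hamid ∩ Lila ∩ Noa ∩ Aarav ∩ Ximena ∩ Emeka: 10:45-12:10, 15:10-19:25.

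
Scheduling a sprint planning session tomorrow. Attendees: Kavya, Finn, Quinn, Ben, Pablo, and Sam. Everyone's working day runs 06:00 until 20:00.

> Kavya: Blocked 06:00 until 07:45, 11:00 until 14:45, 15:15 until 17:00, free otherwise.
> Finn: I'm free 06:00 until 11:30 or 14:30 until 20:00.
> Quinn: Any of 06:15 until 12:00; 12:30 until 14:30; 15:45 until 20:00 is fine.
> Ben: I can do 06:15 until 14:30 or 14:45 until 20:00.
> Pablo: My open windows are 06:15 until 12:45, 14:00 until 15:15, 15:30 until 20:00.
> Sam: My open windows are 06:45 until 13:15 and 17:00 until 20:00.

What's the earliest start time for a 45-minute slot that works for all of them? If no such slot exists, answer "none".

07:45

Kavya free: 07:45-11:00, 14:45-15:15, 17:00-20:00 (invert busy blocks within the working day).
Finn free: 06:00-11:30, 14:30-20:00.
Quinn free: 06:15-12:00, 12:30-14:30, 15:45-20:00.
Ben free: 06:15-14:30, 14:45-20:00.
Pablo free: 06:15-12:45, 14:00-15:15, 15:30-20:00.
Sam free: 06:45-13:15, 17:00-20:00.
Kavya ∩ Finn: 07:45-11:00, 14:45-15:15, 17:00-20:00.
Kavya ∩ Finn ∩ Quinn: 07:45-11:00, 17:00-20:00.
Kavya ∩ Finn ∩ Quinn ∩ Ben: 07:45-11:00, 17:00-20:00.
Kavya ∩ Finn ∩ Quinn ∩ Ben ∩ Pablo: 07:45-11:00, 17:00-20:00.
Kavya ∩ Finn ∩ Quinn ∩ Ben ∩ Pablo ∩ Sam: 07:45-11:00, 17:00-20:00.
So the common availability across everyone is 07:45-11:00, 17:00-20:00.
The first common window of at least 45 minutes is 07:45-11:00, so the earliest start is 07:45.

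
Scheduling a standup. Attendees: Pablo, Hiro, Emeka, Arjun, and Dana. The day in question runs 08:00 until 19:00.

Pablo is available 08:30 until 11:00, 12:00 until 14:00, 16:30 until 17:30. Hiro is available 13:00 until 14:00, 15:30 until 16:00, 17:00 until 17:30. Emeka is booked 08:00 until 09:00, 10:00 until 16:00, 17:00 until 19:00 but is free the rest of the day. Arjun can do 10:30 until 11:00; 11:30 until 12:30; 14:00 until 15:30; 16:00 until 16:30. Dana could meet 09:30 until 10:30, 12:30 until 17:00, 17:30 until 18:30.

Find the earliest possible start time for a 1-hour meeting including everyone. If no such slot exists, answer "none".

Pablo free: 08:30-11:00, 12:00-14:00, 16:30-17:30.
Hiro free: 13:00-14:00, 15:30-16:00, 17:00-17:30.
Emeka free: 09:00-10:00, 16:00-17:00 (invert busy blocks within the working day).
Arjun free: 10:30-11:00, 11:30-12:30, 14:00-15:30, 16:00-16:30.
Dana free: 09:30-10:30, 12:30-17:00, 17:30-18:30.
Pablo ∩ Hiro: 13:00-14:00, 17:00-17:30.
Pablo ∩ Hiro ∩ Emeka: ∅.
Pablo ∩ Hiro ∩ Emeka ∩ Arjun: ∅.
Pablo ∩ Hiro ∩ Emeka ∩ Arjun ∩ Dana: ∅.
There is no time when everyone is free.
No common window is at least 60 minutes long.

none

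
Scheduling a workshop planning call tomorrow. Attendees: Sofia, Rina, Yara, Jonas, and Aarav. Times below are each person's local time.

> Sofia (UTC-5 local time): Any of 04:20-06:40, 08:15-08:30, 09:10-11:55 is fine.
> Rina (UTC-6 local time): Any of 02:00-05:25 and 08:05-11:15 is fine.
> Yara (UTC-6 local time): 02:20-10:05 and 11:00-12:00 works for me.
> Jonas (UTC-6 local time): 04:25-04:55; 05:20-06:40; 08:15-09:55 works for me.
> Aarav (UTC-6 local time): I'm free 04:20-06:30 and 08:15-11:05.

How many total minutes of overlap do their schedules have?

135

Sofia in UTC: 09:20-11:40, 13:15-13:30, 14:10-16:55 (add 5h to convert from UTC-5).
Rina in UTC: 08:00-11:25, 14:05-17:15 (add 6h to convert from UTC-6).
Yara in UTC: 08:20-16:05, 17:00-18:00 (add 6h to convert from UTC-6).
Jonas in UTC: 10:25-10:55, 11:20-12:40, 14:15-15:55 (add 6h to convert from UTC-6).
Aarav in UTC: 10:20-12:30, 14:15-17:05 (add 6h to convert from UTC-6).
Sofia ∩ Rina: 09:20-11:25, 14:10-16:55.
Sofia ∩ Rina ∩ Yara: 09:20-11:25, 14:10-16:05.
Sofia ∩ Rina ∩ Yara ∩ Jonas: 10:25-10:55, 11:20-11:25, 14:15-15:55.
Sofia ∩ Rina ∩ Yara ∩ Jonas ∩ Aarav: 10:25-10:55, 11:20-11:25, 14:15-15:55.
Summing the common windows: 30 + 5 + 100 = 135 minutes.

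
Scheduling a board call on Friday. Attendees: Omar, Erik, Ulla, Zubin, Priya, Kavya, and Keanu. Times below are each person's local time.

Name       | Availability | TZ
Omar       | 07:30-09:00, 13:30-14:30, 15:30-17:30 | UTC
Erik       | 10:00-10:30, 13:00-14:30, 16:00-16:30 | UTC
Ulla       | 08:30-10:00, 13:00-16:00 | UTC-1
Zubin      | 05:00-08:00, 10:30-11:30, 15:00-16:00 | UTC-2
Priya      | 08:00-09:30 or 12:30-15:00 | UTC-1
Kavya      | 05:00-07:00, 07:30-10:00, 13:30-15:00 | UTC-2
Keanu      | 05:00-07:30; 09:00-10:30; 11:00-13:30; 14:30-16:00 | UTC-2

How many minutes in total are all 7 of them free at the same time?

Omar in UTC: 07:30-09:00, 13:30-14:30, 15:30-17:30.
Erik in UTC: 10:00-10:30, 13:00-14:30, 16:00-16:30.
Ulla in UTC: 09:30-11:00, 14:00-17:00 (add 1h to convert from UTC-1).
Zubin in UTC: 07:00-10:00, 12:30-13:30, 17:00-18:00 (add 2h to convert from UTC-2).
Priya in UTC: 09:00-10:30, 13:30-16:00 (add 1h to convert from UTC-1).
Kavya in UTC: 07:00-09:00, 09:30-12:00, 15:30-17:00 (add 2h to convert from UTC-2).
Keanu in UTC: 07:00-09:30, 11:00-12:30, 13:00-15:30, 16:30-18:00 (add 2h to convert from UTC-2).
Omar ∩ Erik: 13:30-14:30, 16:00-16:30.
Omar ∩ Erik ∩ Ulla: 14:00-14:30, 16:00-16:30.
Omar ∩ Erik ∩ Ulla ∩ Zubin: ∅.
Omar ∩ Erik ∩ Ulla ∩ Zubin ∩ Priya: ∅.
Omar ∩ Erik ∩ Ulla ∩ Zubin ∩ Priya ∩ Kavya: ∅.
Omar ∩ Erik ∩ Ulla ∩ Zubin ∩ Priya ∩ Kavya ∩ Keanu: ∅.
There is no time when everyone is free.
There is no common window, so the total is 0 minutes.

0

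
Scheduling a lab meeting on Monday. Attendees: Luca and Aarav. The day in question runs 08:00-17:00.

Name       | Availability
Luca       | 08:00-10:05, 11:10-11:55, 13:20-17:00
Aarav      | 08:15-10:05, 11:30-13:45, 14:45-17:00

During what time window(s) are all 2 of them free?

08:15-10:05, 11:30-11:55, 13:20-13:45, 14:45-17:00

Luca ∩ Aarav: 08:15-10:05, 11:30-11:55, 13:20-13:45, 14:45-17:00.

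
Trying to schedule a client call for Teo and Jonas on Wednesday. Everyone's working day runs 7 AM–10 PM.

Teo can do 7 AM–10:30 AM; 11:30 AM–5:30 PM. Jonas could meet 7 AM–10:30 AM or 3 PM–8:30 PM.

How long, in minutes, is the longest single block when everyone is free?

Teo ∩ Jonas: 07:00-10:30, 15:00-17:30.
The longest is 07:00-10:30 at 210 minutes.

210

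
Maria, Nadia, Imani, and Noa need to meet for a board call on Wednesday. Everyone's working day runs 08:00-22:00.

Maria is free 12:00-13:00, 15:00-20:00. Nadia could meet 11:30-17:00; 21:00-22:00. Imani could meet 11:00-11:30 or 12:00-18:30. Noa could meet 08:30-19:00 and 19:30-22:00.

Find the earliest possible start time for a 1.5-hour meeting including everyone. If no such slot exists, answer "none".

15:00

Maria ∩ Nadia: 12:00-13:00, 15:00-17:00.
Maria ∩ Nadia ∩ Imani: 12:00-13:00, 15:00-17:00.
Maria ∩ Nadia ∩ Imani ∩ Noa: 12:00-13:00, 15:00-17:00.
Those are the intersection windows.
The first common window of at least 90 minutes is 15:00-17:00, so the earliest start is 15:00.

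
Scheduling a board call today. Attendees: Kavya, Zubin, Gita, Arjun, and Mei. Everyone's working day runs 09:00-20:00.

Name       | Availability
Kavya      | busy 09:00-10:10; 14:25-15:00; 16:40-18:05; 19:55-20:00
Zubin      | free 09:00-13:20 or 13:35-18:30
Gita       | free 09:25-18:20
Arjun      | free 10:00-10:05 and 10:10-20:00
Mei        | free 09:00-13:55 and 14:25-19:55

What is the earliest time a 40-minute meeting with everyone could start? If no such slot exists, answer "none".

Kavya free: 10:10-14:25, 15:00-16:40, 18:05-19:55 (invert busy blocks within the working day).
Zubin free: 09:00-13:20, 13:35-18:30.
Gita free: 09:25-18:20.
Arjun free: 10:00-10:05, 10:10-20:00.
Mei free: 09:00-13:55, 14:25-19:55.
Kavya ∩ Zubin: 10:10-13:20, 13:35-14:25, 15:00-16:40, 18:05-18:30.
Kavya ∩ Zubin ∩ Gita: 10:10-13:20, 13:35-14:25, 15:00-16:40, 18:05-18:20.
Kavya ∩ Zubin ∩ Gita ∩ Arjun: 10:10-13:20, 13:35-14:25, 15:00-16:40, 18:05-18:20.
Kavya ∩ Zubin ∩ Gita ∩ Arjun ∩ Mei: 10:10-13:20, 13:35-13:55, 15:00-16:40, 18:05-18:20.
So the common availability across everyone is 10:10-13:20, 13:35-13:55, 15:00-16:40, 18:05-18:20.
The first common window of at least 40 minutes is 10:10-13:20, so the earliest start is 10:10.

10:10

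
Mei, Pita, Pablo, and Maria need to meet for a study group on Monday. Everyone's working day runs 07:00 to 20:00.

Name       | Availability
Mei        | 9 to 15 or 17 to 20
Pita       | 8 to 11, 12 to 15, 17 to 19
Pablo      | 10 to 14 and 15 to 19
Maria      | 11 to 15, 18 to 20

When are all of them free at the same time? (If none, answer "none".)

Mei ∩ Pita: 09:00-11:00, 12:00-15:00, 17:00-19:00.
Mei ∩ Pita ∩ Pablo: 10:00-11:00, 12:00-14:00, 17:00-19:00.
Mei ∩ Pita ∩ Pablo ∩ Maria: 12:00-14:00, 18:00-19:00.
So the common availability across everyone is 12:00-14:00, 18:00-19:00.

12:00-14:00, 18:00-19:00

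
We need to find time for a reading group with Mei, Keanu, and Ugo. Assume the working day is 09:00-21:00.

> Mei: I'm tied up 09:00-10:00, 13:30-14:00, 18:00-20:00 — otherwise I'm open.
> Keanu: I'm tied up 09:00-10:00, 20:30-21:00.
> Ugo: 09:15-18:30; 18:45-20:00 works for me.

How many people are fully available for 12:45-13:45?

2

Mei free: 10:00-13:30, 14:00-18:00, 20:00-21:00 (invert busy blocks within the working day).
Keanu free: 10:00-20:30 (invert busy blocks within the working day).
Ugo free: 09:15-18:30, 18:45-20:00.
Keanu and Ugo can make the full 12:45-13:45 slot — that's 2.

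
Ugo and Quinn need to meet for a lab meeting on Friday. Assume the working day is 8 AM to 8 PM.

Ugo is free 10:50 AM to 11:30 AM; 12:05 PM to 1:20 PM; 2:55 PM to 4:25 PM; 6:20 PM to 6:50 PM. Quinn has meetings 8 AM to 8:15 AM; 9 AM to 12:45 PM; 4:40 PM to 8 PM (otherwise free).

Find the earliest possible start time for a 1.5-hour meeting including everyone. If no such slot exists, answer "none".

14:55

Ugo free: 10:50-11:30, 12:05-13:20, 14:55-16:25, 18:20-18:50.
Quinn free: 08:15-09:00, 12:45-16:40 (invert busy blocks within the working day).
Ugo ∩ Quinn: 12:45-13:20, 14:55-16:25.
Those are the intersection windows.
The first common window of at least 90 minutes is 14:55-16:25, so the earliest start is 14:55.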